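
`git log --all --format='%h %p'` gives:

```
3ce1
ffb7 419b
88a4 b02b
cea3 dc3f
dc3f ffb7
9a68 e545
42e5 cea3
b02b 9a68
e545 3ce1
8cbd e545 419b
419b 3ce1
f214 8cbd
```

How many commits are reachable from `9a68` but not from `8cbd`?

Reachable from 9a68: {3ce1, 9a68, e545}.
Reachable from 8cbd: {3ce1, 419b, 8cbd, e545}.
In 9a68's history but not 8cbd's: {9a68} — 1 commit.

1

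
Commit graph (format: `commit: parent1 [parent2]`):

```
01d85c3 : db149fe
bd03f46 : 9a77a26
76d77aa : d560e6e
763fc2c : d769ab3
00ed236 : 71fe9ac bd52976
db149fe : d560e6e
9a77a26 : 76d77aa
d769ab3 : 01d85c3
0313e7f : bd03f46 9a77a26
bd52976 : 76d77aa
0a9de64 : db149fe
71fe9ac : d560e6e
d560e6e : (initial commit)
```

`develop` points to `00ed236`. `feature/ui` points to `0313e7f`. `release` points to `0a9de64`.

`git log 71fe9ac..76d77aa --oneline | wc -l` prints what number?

1

Reachable from 76d77aa: {76d77aa, d560e6e}.
Reachable from 71fe9ac: {71fe9ac, d560e6e}.
In 76d77aa's history but not 71fe9ac's: {76d77aa} — 1 commit.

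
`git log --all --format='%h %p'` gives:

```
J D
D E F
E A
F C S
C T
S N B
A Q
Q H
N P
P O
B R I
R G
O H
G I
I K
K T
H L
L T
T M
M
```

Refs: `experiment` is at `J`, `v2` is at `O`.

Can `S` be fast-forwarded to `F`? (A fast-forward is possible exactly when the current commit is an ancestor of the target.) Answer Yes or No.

A fast-forward from S to F is possible iff S is an ancestor of F.
Ancestors of F: {B, C, F, G, H, I, K, L, M, N, O, P, R, S, T}.
S is among them, so fast-forward is possible.

Yes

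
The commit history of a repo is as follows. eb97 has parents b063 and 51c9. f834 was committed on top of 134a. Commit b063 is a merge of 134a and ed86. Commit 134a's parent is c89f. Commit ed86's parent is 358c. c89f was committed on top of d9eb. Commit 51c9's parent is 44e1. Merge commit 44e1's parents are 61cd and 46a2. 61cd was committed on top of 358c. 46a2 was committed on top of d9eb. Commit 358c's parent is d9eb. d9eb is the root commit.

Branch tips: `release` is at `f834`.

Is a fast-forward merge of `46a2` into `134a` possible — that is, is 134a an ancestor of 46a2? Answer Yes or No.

No

A fast-forward from 134a to 46a2 is possible iff 134a is an ancestor of 46a2.
Ancestors of 46a2: {46a2, d9eb}.
134a is not among them, so fast-forward is not possible.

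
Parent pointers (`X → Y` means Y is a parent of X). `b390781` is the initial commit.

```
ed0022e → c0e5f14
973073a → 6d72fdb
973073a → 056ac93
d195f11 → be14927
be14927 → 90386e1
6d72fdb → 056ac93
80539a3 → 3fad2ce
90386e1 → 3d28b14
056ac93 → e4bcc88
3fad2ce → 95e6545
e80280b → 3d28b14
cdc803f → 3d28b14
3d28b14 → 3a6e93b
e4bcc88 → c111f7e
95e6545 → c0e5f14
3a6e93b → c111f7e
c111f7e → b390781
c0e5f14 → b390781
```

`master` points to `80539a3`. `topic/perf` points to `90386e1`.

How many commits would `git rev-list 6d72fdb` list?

5

Walking parent pointers from 6d72fdb: reachable set = {056ac93, 6d72fdb, b390781, c111f7e, e4bcc88}.
That is 5 commits.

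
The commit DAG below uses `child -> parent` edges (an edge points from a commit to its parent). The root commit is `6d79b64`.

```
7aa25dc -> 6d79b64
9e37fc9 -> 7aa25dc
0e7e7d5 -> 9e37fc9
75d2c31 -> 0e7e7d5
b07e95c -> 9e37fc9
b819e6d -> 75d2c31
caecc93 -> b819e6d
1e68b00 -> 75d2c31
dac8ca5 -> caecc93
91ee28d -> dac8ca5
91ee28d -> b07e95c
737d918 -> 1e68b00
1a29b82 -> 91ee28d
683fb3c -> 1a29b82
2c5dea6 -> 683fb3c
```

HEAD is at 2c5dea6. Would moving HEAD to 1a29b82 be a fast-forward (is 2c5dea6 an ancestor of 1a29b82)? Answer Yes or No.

No

A fast-forward from 2c5dea6 to 1a29b82 is possible iff 2c5dea6 is an ancestor of 1a29b82.
Ancestors of 1a29b82: {0e7e7d5, 1a29b82, 6d79b64, 75d2c31, 7aa25dc, 91ee28d, 9e37fc9, b07e95c, b819e6d, caecc93, dac8ca5}.
2c5dea6 is not among them, so fast-forward is not possible.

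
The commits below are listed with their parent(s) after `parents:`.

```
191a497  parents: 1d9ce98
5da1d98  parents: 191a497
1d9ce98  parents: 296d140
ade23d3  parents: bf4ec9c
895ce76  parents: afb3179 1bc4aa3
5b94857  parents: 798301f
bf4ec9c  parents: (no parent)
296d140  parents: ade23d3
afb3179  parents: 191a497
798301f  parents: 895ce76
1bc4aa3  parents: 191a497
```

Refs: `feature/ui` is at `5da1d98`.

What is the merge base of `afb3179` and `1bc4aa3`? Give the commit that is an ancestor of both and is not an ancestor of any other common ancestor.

191a497

Ancestors of afb3179: {191a497, 1d9ce98, 296d140, ade23d3, afb3179, bf4ec9c}.
Ancestors of 1bc4aa3: {191a497, 1bc4aa3, 1d9ce98, 296d140, ade23d3, bf4ec9c}.
Common ancestors: {191a497, 1d9ce98, 296d140, ade23d3, bf4ec9c}.
Among these, 191a497 is not an ancestor of any other common ancestor — it is the merge base.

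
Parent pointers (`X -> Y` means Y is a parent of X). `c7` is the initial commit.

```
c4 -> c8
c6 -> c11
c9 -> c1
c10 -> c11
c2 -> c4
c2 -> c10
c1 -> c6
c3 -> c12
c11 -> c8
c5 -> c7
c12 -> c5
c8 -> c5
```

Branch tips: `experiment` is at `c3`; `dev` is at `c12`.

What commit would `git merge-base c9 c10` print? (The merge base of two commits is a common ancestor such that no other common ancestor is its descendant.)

Ancestors of c9: {c1, c11, c5, c6, c7, c8, c9}.
Ancestors of c10: {c10, c11, c5, c7, c8}.
Common ancestors: {c11, c5, c7, c8}.
Among these, c11 is not an ancestor of any other common ancestor — it is the merge base.

c11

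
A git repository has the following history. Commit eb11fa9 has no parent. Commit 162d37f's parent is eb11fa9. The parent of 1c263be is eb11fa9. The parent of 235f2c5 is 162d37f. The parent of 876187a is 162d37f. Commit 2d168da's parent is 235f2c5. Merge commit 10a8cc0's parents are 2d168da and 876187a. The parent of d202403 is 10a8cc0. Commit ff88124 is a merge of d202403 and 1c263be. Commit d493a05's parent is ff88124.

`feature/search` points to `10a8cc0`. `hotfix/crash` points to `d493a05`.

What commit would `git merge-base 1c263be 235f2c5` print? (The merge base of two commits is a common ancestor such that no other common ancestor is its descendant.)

Ancestors of 1c263be: {1c263be, eb11fa9}.
Ancestors of 235f2c5: {162d37f, 235f2c5, eb11fa9}.
Common ancestors: {eb11fa9}.
The only common ancestor is eb11fa9, so it is the merge base.

eb11fa9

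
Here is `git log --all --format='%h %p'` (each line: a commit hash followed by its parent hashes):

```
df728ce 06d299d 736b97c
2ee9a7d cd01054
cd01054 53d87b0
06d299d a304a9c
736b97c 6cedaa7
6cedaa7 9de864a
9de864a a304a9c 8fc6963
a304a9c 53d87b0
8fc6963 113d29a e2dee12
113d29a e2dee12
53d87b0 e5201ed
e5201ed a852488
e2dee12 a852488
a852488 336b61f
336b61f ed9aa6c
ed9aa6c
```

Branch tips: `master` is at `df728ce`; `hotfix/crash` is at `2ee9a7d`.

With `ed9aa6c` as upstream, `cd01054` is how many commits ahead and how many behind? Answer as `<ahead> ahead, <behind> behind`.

Reachable from cd01054: {336b61f, 53d87b0, a852488, cd01054, e5201ed, ed9aa6c}.
Reachable from ed9aa6c: {ed9aa6c}.
Only in cd01054's history (ahead): {336b61f, 53d87b0, a852488, cd01054, e5201ed} — 5.
Only in ed9aa6c's history (behind): {} — 0.

5 ahead, 0 behind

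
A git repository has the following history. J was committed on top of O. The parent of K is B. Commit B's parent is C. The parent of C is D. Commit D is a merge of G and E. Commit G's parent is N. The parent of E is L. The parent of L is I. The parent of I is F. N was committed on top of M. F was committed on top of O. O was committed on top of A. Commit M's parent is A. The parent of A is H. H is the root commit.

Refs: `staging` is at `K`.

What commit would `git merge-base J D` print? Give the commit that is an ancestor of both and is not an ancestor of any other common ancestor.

Ancestors of J: {A, H, J, O}.
Ancestors of D: {A, D, E, F, G, H, I, L, M, N, O}.
Common ancestors: {A, H, O}.
Among these, O is not an ancestor of any other common ancestor — it is the merge base.

O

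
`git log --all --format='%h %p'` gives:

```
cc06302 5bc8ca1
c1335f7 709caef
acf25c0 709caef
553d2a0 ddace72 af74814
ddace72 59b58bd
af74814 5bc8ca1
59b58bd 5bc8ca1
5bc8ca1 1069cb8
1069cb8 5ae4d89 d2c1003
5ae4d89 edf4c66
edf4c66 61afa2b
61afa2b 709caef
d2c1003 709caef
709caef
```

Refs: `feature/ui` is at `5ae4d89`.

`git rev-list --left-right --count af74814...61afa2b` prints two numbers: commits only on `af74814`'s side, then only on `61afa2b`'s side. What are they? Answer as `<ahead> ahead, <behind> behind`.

Reachable from af74814: {1069cb8, 5ae4d89, 5bc8ca1, 61afa2b, 709caef, af74814, d2c1003, edf4c66}.
Reachable from 61afa2b: {61afa2b, 709caef}.
Only in af74814's history (ahead): {1069cb8, 5ae4d89, 5bc8ca1, af74814, d2c1003, edf4c66} — 6.
Only in 61afa2b's history (behind): {} — 0.

6 ahead, 0 behind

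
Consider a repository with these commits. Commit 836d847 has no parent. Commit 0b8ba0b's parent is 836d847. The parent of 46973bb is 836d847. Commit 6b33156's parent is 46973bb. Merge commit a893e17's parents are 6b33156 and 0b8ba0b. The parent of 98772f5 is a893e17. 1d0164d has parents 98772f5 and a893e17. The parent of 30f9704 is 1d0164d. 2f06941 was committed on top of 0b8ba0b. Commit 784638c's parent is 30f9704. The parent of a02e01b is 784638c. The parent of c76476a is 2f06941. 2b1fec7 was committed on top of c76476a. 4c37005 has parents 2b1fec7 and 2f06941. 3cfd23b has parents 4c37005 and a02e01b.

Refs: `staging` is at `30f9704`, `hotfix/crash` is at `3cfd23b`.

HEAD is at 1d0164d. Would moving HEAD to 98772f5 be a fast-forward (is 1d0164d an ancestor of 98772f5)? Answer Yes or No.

A fast-forward from 1d0164d to 98772f5 is possible iff 1d0164d is an ancestor of 98772f5.
Ancestors of 98772f5: {0b8ba0b, 46973bb, 6b33156, 836d847, 98772f5, a893e17}.
1d0164d is not among them, so fast-forward is not possible.

No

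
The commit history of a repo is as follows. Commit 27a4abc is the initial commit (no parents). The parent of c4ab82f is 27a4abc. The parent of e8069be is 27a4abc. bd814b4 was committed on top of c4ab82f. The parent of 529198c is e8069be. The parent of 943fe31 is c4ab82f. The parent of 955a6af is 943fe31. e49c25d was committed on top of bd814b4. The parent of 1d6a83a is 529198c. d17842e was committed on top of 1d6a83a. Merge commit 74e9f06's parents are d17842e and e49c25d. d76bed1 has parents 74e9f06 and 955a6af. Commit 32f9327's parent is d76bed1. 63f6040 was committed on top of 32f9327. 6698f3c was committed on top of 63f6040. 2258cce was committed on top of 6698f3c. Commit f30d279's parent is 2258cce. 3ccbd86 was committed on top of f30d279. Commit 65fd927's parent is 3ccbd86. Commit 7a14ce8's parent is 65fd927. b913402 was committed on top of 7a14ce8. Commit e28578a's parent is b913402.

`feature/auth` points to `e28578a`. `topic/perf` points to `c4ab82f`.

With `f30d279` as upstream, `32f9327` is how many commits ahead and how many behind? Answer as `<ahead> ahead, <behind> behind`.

Reachable from 32f9327: {1d6a83a, 27a4abc, 32f9327, 529198c, 74e9f06, 943fe31, 955a6af, bd814b4, c4ab82f, d17842e, d76bed1, e49c25d, e8069be}.
Reachable from f30d279: {1d6a83a, 2258cce, 27a4abc, 32f9327, 529198c, 63f6040, 6698f3c, 74e9f06, 943fe31, 955a6af, bd814b4, c4ab82f, d17842e, d76bed1, e49c25d, e8069be, f30d279}.
Only in 32f9327's history (ahead): {} — 0.
Only in f30d279's history (behind): {2258cce, 63f6040, 6698f3c, f30d279} — 4.

0 ahead, 4 behind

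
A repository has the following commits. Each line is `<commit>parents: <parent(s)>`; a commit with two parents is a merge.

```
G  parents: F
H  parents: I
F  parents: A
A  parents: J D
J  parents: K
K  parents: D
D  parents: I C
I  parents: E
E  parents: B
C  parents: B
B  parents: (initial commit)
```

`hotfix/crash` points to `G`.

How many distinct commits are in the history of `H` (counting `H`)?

4

Walking parent pointers from H: reachable set = {B, E, H, I}.
That is 4 commits.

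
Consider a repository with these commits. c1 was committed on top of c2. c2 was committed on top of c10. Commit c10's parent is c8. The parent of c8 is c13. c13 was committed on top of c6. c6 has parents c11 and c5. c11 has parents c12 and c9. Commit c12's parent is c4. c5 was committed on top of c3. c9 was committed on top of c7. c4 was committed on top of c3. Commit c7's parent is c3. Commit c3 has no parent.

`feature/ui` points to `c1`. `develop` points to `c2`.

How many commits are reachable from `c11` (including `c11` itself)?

6

Walking parent pointers from c11: reachable set = {c11, c12, c3, c4, c7, c9}.
That is 6 commits.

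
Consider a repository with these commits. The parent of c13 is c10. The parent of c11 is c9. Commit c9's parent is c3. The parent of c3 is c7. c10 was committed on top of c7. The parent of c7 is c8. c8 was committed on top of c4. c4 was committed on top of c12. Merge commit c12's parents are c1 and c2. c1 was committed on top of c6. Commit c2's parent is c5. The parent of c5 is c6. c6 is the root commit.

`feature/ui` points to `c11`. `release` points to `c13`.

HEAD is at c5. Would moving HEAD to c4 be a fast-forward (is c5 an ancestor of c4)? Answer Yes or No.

A fast-forward from c5 to c4 is possible iff c5 is an ancestor of c4.
Ancestors of c4: {c1, c12, c2, c4, c5, c6}.
c5 is among them, so fast-forward is possible.

Yes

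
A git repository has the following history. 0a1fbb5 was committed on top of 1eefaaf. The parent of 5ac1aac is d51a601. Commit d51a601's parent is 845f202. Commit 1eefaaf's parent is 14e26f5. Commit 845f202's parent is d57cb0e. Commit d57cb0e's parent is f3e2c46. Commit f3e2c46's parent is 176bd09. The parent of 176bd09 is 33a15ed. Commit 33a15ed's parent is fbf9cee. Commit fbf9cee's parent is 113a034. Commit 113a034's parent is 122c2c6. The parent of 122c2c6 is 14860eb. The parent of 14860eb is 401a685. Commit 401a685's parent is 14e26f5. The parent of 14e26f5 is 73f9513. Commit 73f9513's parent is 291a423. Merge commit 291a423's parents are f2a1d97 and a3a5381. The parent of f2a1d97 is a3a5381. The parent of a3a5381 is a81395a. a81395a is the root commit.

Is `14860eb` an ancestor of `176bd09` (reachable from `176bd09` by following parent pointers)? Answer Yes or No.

Yes

Ancestors of 176bd09 (commits reachable by following parents): {113a034, 122c2c6, 14860eb, 14e26f5, 176bd09, 291a423, 33a15ed, 401a685, 73f9513, a3a5381, a81395a, f2a1d97, fbf9cee}.
14860eb is in that set, so it is an ancestor of 176bd09.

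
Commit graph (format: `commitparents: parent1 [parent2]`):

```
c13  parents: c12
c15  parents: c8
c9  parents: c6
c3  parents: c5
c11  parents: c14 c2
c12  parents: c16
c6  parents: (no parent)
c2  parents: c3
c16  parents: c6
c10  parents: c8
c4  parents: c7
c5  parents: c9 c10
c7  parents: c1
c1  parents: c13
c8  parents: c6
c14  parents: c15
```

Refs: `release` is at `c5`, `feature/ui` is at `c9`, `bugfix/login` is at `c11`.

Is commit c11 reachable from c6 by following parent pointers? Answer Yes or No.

Ancestors of c6: {c6}.
c11 is not in that set, so it is not an ancestor of c6.

No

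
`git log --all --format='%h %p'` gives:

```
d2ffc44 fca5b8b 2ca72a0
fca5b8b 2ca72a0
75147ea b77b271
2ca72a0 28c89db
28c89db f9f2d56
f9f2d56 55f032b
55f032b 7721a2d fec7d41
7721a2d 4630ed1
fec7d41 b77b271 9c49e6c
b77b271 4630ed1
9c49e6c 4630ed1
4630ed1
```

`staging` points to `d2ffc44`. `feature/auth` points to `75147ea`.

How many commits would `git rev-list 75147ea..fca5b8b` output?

8

Reachable from fca5b8b: {28c89db, 2ca72a0, 4630ed1, 55f032b, 7721a2d, 9c49e6c, b77b271, f9f2d56, fca5b8b, fec7d41}.
Reachable from 75147ea: {4630ed1, 75147ea, b77b271}.
In fca5b8b's history but not 75147ea's: {28c89db, 2ca72a0, 55f032b, 7721a2d, 9c49e6c, f9f2d56, fca5b8b, fec7d41} — 8 commits.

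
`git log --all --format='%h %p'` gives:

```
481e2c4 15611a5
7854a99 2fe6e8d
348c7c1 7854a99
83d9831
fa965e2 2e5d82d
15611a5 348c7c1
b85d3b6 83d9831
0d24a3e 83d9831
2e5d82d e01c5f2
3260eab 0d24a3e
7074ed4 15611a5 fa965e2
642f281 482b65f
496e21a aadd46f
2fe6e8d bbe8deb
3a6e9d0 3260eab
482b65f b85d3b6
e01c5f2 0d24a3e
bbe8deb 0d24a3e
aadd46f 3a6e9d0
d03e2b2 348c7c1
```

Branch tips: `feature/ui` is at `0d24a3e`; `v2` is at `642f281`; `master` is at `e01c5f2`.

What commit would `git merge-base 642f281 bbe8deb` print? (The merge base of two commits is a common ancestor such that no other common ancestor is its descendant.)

Ancestors of 642f281: {482b65f, 642f281, 83d9831, b85d3b6}.
Ancestors of bbe8deb: {0d24a3e, 83d9831, bbe8deb}.
Common ancestors: {83d9831}.
The only common ancestor is 83d9831, so it is the merge base.

83d9831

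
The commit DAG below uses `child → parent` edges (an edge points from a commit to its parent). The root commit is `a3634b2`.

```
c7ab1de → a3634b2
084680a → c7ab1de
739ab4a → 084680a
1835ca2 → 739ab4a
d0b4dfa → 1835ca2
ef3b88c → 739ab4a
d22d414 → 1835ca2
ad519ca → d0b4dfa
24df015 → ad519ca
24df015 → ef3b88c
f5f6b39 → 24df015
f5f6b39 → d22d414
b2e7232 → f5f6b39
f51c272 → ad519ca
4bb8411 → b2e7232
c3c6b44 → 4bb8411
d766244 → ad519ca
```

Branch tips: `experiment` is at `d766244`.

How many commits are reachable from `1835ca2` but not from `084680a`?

2

Reachable from 1835ca2: {084680a, 1835ca2, 739ab4a, a3634b2, c7ab1de}.
Reachable from 084680a: {084680a, a3634b2, c7ab1de}.
In 1835ca2's history but not 084680a's: {1835ca2, 739ab4a} — 2 commits.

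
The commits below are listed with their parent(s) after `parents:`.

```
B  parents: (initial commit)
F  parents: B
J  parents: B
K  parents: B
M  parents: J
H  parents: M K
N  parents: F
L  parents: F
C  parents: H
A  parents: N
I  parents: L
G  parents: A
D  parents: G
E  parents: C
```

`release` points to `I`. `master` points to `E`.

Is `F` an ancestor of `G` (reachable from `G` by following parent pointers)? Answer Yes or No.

Yes

Ancestors of G (commits reachable by following parents): {A, B, F, G, N}.
F is in that set, so it is an ancestor of G.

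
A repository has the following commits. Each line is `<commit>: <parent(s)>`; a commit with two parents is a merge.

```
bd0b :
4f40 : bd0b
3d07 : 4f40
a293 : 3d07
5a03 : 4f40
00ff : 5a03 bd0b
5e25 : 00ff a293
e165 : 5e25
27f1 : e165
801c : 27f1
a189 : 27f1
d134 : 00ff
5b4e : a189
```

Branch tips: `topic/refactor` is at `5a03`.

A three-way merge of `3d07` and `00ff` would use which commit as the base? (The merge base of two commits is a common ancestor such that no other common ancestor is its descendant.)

Ancestors of 3d07: {3d07, 4f40, bd0b}.
Ancestors of 00ff: {00ff, 4f40, 5a03, bd0b}.
Common ancestors: {4f40, bd0b}.
Among these, 4f40 is not an ancestor of any other common ancestor — it is the merge base.

4f40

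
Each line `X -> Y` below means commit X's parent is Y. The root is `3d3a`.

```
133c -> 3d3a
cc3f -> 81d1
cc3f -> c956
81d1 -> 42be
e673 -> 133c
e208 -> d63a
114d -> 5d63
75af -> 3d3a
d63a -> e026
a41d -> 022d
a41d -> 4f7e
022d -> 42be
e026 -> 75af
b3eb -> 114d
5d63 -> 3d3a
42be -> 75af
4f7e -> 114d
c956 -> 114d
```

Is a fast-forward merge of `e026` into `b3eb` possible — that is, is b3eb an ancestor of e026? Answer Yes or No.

No

A fast-forward from b3eb to e026 is possible iff b3eb is an ancestor of e026.
Ancestors of e026: {3d3a, 75af, e026}.
b3eb is not among them, so fast-forward is not possible.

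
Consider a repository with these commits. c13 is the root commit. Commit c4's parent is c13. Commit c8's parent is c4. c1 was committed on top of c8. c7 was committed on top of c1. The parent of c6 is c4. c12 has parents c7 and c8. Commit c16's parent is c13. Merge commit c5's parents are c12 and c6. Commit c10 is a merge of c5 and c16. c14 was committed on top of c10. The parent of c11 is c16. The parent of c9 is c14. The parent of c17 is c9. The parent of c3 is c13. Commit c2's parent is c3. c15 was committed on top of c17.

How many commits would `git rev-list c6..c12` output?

Reachable from c12: {c1, c12, c13, c4, c7, c8}.
Reachable from c6: {c13, c4, c6}.
In c12's history but not c6's: {c1, c12, c7, c8} — 4 commits.

4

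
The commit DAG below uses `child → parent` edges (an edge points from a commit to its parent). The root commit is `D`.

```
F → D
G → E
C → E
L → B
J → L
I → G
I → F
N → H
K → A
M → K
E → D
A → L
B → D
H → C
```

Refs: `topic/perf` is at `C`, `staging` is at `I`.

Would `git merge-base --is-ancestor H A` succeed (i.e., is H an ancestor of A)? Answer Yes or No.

Ancestors of A: {A, B, D, L}.
H is not in that set, so it is not an ancestor of A.

No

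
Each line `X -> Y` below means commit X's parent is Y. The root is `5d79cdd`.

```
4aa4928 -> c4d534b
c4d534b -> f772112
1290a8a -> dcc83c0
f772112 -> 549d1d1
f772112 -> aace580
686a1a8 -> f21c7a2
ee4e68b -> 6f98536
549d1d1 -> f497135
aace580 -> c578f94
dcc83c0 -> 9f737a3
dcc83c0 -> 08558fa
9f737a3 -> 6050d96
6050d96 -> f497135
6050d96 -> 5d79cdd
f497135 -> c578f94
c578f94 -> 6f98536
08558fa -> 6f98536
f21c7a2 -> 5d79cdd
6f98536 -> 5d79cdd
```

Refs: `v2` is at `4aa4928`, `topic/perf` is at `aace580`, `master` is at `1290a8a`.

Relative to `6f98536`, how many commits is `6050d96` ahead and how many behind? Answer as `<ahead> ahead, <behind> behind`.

Reachable from 6050d96: {5d79cdd, 6050d96, 6f98536, c578f94, f497135}.
Reachable from 6f98536: {5d79cdd, 6f98536}.
Only in 6050d96's history (ahead): {6050d96, c578f94, f497135} — 3.
Only in 6f98536's history (behind): {} — 0.

3 ahead, 0 behind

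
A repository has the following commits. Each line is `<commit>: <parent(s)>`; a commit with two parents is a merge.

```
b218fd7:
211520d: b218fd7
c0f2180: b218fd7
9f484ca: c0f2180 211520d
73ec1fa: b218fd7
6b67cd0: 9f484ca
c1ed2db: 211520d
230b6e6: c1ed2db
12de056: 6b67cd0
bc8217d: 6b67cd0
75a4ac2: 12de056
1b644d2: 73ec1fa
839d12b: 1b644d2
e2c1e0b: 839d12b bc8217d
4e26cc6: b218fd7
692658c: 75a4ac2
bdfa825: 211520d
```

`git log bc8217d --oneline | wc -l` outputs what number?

6

Walking parent pointers from bc8217d: reachable set = {211520d, 6b67cd0, 9f484ca, b218fd7, bc8217d, c0f2180}.
That is 6 commits.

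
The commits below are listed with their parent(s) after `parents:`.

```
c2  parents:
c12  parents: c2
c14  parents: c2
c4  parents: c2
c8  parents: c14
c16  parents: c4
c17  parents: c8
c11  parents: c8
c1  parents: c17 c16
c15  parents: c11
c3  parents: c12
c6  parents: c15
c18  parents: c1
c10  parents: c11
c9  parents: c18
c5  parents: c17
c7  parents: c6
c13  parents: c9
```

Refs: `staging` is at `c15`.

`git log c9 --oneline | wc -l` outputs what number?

9

Walking parent pointers from c9: reachable set = {c1, c14, c16, c17, c18, c2, c4, c8, c9}.
That is 9 commits.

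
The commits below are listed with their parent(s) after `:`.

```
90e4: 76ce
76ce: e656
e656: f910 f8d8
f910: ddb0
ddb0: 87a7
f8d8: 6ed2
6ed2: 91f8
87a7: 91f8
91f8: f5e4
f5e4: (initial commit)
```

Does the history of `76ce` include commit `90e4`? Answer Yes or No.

No

Ancestors of 76ce: {6ed2, 76ce, 87a7, 91f8, ddb0, e656, f5e4, f8d8, f910}.
90e4 is not in that set, so it is not an ancestor of 76ce.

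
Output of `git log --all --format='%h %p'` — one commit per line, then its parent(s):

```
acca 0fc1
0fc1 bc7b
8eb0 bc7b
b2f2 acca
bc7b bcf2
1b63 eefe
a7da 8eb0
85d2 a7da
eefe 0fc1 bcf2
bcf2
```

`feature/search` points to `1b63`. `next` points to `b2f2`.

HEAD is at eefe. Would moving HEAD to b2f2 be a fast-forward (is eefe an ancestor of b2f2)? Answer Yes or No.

No

A fast-forward from eefe to b2f2 is possible iff eefe is an ancestor of b2f2.
Ancestors of b2f2: {0fc1, acca, b2f2, bc7b, bcf2}.
eefe is not among them, so fast-forward is not possible.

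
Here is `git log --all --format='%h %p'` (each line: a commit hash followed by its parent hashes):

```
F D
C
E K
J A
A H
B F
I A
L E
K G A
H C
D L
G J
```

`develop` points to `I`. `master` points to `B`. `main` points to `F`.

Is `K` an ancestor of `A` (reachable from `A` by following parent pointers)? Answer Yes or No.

No

Ancestors of A: {A, C, H}.
K is not in that set, so it is not an ancestor of A.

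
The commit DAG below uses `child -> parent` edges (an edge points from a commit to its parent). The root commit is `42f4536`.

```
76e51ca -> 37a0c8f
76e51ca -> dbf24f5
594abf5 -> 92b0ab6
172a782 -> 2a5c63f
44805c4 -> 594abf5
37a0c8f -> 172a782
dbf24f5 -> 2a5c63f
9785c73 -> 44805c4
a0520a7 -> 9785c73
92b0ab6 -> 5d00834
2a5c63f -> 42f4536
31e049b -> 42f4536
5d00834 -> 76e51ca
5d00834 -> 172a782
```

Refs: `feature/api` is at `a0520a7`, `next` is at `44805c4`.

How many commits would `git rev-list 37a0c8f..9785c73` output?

7

Reachable from 9785c73: {172a782, 2a5c63f, 37a0c8f, 42f4536, 44805c4, 594abf5, 5d00834, 76e51ca, 92b0ab6, 9785c73, dbf24f5}.
Reachable from 37a0c8f: {172a782, 2a5c63f, 37a0c8f, 42f4536}.
In 9785c73's history but not 37a0c8f's: {44805c4, 594abf5, 5d00834, 76e51ca, 92b0ab6, 9785c73, dbf24f5} — 7 commits.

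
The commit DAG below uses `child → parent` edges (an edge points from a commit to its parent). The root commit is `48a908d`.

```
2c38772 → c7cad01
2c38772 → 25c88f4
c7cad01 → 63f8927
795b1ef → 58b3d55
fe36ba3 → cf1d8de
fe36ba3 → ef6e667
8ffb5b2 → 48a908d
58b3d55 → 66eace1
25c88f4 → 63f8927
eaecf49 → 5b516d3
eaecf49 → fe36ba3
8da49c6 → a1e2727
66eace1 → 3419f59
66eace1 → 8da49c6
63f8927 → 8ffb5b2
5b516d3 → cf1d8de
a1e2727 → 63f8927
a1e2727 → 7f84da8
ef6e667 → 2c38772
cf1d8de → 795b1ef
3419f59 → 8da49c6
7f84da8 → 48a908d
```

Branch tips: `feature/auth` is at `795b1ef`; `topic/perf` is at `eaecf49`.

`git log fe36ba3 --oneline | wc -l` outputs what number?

16

Walking parent pointers from fe36ba3: reachable set = {25c88f4, 2c38772, 3419f59, 48a908d, 58b3d55, 63f8927, 66eace1, 795b1ef, 7f84da8, 8da49c6, 8ffb5b2, a1e2727, c7cad01, cf1d8de, ef6e667, fe36ba3}.
That is 16 commits.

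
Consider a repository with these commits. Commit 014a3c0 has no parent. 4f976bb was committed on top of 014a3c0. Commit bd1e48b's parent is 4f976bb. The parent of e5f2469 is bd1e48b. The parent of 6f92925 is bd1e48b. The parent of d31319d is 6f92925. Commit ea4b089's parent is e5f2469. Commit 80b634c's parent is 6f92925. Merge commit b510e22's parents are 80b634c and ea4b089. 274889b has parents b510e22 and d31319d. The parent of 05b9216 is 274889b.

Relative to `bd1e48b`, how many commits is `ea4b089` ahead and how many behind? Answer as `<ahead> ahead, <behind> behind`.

Reachable from ea4b089: {014a3c0, 4f976bb, bd1e48b, e5f2469, ea4b089}.
Reachable from bd1e48b: {014a3c0, 4f976bb, bd1e48b}.
Only in ea4b089's history (ahead): {e5f2469, ea4b089} — 2.
Only in bd1e48b's history (behind): {} — 0.

2 ahead, 0 behind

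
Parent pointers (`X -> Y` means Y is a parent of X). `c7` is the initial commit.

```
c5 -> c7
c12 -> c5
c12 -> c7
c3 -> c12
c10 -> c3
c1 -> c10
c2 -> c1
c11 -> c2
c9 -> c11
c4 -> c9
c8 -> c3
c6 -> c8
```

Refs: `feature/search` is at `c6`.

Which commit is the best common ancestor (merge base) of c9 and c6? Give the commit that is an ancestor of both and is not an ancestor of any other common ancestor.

c3

Ancestors of c9: {c1, c10, c11, c12, c2, c3, c5, c7, c9}.
Ancestors of c6: {c12, c3, c5, c6, c7, c8}.
Common ancestors: {c12, c3, c5, c7}.
Among these, c3 is not an ancestor of any other common ancestor — it is the merge base.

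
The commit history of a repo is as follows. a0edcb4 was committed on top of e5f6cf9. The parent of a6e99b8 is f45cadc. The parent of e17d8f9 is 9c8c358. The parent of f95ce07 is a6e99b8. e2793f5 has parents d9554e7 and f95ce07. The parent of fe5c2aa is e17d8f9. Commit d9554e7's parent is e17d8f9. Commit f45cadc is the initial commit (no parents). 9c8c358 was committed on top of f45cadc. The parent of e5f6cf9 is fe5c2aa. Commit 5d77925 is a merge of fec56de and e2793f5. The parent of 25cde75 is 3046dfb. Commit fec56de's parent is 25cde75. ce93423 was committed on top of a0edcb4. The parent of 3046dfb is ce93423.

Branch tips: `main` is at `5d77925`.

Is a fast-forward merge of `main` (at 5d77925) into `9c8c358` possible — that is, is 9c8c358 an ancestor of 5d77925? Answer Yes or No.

Yes

A fast-forward from 9c8c358 to 5d77925 is possible iff 9c8c358 is an ancestor of 5d77925.
Ancestors of 5d77925: {25cde75, 3046dfb, 5d77925, 9c8c358, a0edcb4, a6e99b8, ce93423, d9554e7, e17d8f9, e2793f5, e5f6cf9, f45cadc, f95ce07, fe5c2aa, fec56de}.
9c8c358 is among them, so fast-forward is possible.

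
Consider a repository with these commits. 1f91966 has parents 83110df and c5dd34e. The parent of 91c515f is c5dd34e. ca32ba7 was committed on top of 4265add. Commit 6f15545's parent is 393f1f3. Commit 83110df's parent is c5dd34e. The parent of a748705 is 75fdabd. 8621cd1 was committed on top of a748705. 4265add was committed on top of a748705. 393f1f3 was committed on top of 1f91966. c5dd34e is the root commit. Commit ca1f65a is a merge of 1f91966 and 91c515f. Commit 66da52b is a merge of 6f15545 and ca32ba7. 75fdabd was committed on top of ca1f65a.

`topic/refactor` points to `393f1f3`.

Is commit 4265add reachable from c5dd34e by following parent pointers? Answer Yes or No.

Ancestors of c5dd34e: {c5dd34e}.
4265add is not in that set, so it is not an ancestor of c5dd34e.

No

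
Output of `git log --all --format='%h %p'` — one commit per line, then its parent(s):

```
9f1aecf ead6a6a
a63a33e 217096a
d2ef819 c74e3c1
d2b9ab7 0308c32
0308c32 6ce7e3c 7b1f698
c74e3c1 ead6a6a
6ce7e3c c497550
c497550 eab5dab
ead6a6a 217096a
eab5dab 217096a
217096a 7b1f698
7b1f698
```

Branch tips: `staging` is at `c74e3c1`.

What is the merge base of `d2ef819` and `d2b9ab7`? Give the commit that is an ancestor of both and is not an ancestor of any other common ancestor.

217096a

Ancestors of d2ef819: {217096a, 7b1f698, c74e3c1, d2ef819, ead6a6a}.
Ancestors of d2b9ab7: {0308c32, 217096a, 6ce7e3c, 7b1f698, c497550, d2b9ab7, eab5dab}.
Common ancestors: {217096a, 7b1f698}.
Among these, 217096a is not an ancestor of any other common ancestor — it is the merge base.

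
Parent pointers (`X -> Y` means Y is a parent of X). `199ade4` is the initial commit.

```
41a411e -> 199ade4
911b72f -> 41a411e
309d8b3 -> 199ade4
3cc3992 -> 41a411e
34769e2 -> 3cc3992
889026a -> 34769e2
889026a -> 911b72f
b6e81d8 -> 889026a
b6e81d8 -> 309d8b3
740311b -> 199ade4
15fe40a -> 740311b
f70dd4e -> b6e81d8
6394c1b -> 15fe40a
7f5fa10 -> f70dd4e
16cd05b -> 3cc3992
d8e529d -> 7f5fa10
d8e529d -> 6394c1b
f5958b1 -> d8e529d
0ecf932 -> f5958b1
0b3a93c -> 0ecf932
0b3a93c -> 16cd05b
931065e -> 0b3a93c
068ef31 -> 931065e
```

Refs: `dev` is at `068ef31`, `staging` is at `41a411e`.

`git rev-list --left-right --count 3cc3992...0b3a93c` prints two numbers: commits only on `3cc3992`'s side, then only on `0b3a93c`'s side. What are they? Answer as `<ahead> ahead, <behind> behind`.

0 ahead, 15 behind

Reachable from 3cc3992: {199ade4, 3cc3992, 41a411e}.
Reachable from 0b3a93c: {0b3a93c, 0ecf932, 15fe40a, 16cd05b, 199ade4, 309d8b3, 34769e2, 3cc3992, 41a411e, 6394c1b, 740311b, 7f5fa10, 889026a, 911b72f, b6e81d8, d8e529d, f5958b1, f70dd4e}.
Only in 3cc3992's history (ahead): {} — 0.
Only in 0b3a93c's history (behind): {0b3a93c, 0ecf932, 15fe40a, 16cd05b, 309d8b3, 34769e2, 6394c1b, 740311b, 7f5fa10, 889026a, 911b72f, b6e81d8, d8e529d, f5958b1, f70dd4e} — 15.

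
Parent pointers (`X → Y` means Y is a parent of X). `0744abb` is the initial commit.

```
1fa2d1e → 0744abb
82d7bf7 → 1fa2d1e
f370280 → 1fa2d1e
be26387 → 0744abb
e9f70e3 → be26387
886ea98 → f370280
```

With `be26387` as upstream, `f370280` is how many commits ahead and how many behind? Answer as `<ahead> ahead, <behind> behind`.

Reachable from f370280: {0744abb, 1fa2d1e, f370280}.
Reachable from be26387: {0744abb, be26387}.
Only in f370280's history (ahead): {1fa2d1e, f370280} — 2.
Only in be26387's history (behind): {be26387} — 1.

2 ahead, 1 behind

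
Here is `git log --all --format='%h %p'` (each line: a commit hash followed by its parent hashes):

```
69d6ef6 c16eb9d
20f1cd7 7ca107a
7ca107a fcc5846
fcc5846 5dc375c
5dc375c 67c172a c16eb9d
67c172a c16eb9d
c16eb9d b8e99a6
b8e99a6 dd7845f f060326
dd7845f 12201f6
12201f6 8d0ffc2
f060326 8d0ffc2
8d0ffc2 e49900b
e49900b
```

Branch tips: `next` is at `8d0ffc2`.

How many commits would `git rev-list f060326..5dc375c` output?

6

Reachable from 5dc375c: {12201f6, 5dc375c, 67c172a, 8d0ffc2, b8e99a6, c16eb9d, dd7845f, e49900b, f060326}.
Reachable from f060326: {8d0ffc2, e49900b, f060326}.
In 5dc375c's history but not f060326's: {12201f6, 5dc375c, 67c172a, b8e99a6, c16eb9d, dd7845f} — 6 commits.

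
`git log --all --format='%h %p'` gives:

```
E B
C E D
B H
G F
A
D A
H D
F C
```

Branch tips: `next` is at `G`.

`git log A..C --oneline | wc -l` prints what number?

Reachable from C: {A, B, C, D, E, H}.
Reachable from A: {A}.
In C's history but not A's: {B, C, D, E, H} — 5 commits.

5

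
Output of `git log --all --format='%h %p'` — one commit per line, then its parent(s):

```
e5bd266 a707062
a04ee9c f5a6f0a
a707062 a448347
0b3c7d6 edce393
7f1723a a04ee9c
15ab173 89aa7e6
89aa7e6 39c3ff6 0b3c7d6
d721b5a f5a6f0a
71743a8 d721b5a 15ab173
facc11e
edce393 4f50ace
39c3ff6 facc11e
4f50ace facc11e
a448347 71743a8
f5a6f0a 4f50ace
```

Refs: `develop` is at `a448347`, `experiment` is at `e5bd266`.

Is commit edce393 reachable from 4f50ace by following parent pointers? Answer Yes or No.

Ancestors of 4f50ace: {4f50ace, facc11e}.
edce393 is not in that set, so it is not an ancestor of 4f50ace.

No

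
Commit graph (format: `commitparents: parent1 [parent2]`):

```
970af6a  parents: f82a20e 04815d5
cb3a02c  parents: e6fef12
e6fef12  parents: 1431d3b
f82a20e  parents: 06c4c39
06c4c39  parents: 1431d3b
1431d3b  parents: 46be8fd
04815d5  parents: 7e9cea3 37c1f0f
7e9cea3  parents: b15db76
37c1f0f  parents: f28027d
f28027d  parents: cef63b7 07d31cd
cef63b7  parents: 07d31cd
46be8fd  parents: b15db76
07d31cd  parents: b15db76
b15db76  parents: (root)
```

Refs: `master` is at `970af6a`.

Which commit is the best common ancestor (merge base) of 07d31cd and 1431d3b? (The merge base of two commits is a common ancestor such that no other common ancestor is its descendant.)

b15db76

Ancestors of 07d31cd: {07d31cd, b15db76}.
Ancestors of 1431d3b: {1431d3b, 46be8fd, b15db76}.
Common ancestors: {b15db76}.
The only common ancestor is b15db76, so it is the merge base.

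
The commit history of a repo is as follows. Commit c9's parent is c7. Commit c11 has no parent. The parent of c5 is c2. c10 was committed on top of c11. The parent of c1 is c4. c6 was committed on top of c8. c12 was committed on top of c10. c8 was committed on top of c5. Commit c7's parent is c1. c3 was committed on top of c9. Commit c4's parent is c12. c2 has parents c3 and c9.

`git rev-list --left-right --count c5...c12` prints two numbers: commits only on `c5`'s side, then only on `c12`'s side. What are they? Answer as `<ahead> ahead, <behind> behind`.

7 ahead, 0 behind

Reachable from c5: {c1, c10, c11, c12, c2, c3, c4, c5, c7, c9}.
Reachable from c12: {c10, c11, c12}.
Only in c5's history (ahead): {c1, c2, c3, c4, c5, c7, c9} — 7.
Only in c12's history (behind): {} — 0.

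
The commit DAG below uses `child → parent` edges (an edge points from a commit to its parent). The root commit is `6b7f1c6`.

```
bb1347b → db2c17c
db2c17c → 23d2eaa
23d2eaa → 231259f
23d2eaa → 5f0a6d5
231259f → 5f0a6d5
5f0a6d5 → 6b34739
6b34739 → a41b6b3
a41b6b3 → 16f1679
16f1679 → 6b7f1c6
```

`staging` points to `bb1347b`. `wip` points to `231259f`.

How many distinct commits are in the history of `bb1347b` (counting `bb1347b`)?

9

Walking parent pointers from bb1347b: reachable set = {16f1679, 231259f, 23d2eaa, 5f0a6d5, 6b34739, 6b7f1c6, a41b6b3, bb1347b, db2c17c}.
That is 9 commits.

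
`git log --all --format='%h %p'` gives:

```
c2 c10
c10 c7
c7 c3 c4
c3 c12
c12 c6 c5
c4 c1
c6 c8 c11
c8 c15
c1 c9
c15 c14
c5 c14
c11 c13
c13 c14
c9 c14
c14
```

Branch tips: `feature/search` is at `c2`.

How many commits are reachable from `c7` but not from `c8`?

Reachable from c7: {c1, c11, c12, c13, c14, c15, c3, c4, c5, c6, c7, c8, c9}.
Reachable from c8: {c14, c15, c8}.
In c7's history but not c8's: {c1, c11, c12, c13, c3, c4, c5, c6, c7, c9} — 10 commits.

10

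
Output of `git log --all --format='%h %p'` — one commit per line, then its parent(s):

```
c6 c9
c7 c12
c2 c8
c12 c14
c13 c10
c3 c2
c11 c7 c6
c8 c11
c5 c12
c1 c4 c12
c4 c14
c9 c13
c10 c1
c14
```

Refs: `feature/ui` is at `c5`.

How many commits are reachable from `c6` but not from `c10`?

Reachable from c6: {c1, c10, c12, c13, c14, c4, c6, c9}.
Reachable from c10: {c1, c10, c12, c14, c4}.
In c6's history but not c10's: {c13, c6, c9} — 3 commits.

3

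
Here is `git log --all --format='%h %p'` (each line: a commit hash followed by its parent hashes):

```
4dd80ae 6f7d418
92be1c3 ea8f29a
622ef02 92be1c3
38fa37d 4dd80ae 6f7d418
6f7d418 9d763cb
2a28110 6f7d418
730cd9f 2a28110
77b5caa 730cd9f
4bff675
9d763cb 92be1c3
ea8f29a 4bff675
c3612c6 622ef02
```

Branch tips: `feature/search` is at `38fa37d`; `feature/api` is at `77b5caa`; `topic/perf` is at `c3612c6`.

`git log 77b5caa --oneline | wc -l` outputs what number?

8

Walking parent pointers from 77b5caa: reachable set = {2a28110, 4bff675, 6f7d418, 730cd9f, 77b5caa, 92be1c3, 9d763cb, ea8f29a}.
That is 8 commits.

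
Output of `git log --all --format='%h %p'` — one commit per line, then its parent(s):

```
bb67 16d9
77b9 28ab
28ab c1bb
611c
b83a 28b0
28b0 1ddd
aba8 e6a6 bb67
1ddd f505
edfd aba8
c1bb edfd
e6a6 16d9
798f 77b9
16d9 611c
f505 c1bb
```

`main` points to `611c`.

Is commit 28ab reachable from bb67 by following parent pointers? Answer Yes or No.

No

Ancestors of bb67: {16d9, 611c, bb67}.
28ab is not in that set, so it is not an ancestor of bb67.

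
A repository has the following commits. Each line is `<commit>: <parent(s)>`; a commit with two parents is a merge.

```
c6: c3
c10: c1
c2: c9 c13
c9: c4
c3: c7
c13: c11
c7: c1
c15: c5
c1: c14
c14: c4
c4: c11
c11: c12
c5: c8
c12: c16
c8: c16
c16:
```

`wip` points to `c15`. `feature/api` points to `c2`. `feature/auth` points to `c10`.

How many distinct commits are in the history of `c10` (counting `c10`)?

7

Walking parent pointers from c10: reachable set = {c1, c10, c11, c12, c14, c16, c4}.
That is 7 commits.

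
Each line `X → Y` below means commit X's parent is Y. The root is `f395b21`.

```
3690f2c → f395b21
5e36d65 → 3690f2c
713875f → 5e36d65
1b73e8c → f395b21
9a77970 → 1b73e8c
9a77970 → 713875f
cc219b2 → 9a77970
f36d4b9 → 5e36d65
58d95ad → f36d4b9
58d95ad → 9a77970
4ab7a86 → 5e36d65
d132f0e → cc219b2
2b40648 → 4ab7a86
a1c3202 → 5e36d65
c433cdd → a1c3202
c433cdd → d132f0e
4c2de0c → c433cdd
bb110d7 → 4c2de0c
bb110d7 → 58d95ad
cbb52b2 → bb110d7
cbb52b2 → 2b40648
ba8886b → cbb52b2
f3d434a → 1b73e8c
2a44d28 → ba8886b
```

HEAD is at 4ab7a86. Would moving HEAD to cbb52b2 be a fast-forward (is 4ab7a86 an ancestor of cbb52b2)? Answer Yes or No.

A fast-forward from 4ab7a86 to cbb52b2 is possible iff 4ab7a86 is an ancestor of cbb52b2.
Ancestors of cbb52b2: {1b73e8c, 2b40648, 3690f2c, 4ab7a86, 4c2de0c, 58d95ad, 5e36d65, 713875f, 9a77970, a1c3202, bb110d7, c433cdd, cbb52b2, cc219b2, d132f0e, f36d4b9, f395b21}.
4ab7a86 is among them, so fast-forward is possible.

Yes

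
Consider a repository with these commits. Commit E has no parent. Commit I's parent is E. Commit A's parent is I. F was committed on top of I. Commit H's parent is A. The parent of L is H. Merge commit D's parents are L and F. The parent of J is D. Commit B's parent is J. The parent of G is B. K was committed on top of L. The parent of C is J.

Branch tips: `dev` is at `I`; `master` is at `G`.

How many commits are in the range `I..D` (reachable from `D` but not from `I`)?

Reachable from D: {A, D, E, F, H, I, L}.
Reachable from I: {E, I}.
In D's history but not I's: {A, D, F, H, L} — 5 commits.

5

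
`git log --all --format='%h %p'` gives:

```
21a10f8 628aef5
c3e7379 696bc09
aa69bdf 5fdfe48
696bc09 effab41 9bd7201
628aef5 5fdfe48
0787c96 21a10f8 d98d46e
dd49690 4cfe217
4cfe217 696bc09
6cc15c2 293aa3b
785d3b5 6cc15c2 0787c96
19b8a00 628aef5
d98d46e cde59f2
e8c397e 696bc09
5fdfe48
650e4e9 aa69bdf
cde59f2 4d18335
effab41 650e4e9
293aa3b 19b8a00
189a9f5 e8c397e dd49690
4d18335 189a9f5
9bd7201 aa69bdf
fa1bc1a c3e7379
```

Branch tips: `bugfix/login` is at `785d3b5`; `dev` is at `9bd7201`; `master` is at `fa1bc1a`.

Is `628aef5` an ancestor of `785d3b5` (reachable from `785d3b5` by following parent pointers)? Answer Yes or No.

Ancestors of 785d3b5 (commits reachable by following parents): {0787c96, 189a9f5, 19b8a00, 21a10f8, 293aa3b, 4cfe217, 4d18335, 5fdfe48, 628aef5, 650e4e9, 696bc09, 6cc15c2, 785d3b5, 9bd7201, aa69bdf, cde59f2, d98d46e, dd49690, e8c397e, effab41}.
628aef5 is in that set, so it is an ancestor of 785d3b5.

Yes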